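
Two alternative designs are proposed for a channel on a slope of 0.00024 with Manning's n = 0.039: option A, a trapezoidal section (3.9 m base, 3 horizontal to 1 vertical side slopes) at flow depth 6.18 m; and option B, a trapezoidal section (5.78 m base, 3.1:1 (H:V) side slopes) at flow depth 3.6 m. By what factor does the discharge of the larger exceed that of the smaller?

Channel A: With bottom width b = 3.9 m and side slope z = 3: A = (b + zy)y = (3.9 + 3×6.18)×6.18 = 138.7 m²; P = b + 2y√(1+z²) = 3.9 + 2×6.18×3.162 = 42.99 m. Hydraulic radius R = A/P = 138.7/42.99 = 3.226 m. Q_A = (1/0.039)·138.7·3.226^(2/3)·√0.00024 = 120.3 m³/s.
Channel B: With bottom width b = 5.78 m and side slope z = 3.1: A = (b + zy)y = (5.78 + 3.1×3.6)×3.6 = 60.98 m²; P = b + 2y√(1+z²) = 5.78 + 2×3.6×3.257 = 29.23 m. Hydraulic radius R = A/P = 60.98/29.23 = 2.086 m. Q_B = (1/0.039)·60.98·2.086^(2/3)·√0.00024 = 39.55 m³/s.
The larger discharge is 120.3 m³/s and the smaller is 39.55 m³/s; the ratio is 3.04.

3.04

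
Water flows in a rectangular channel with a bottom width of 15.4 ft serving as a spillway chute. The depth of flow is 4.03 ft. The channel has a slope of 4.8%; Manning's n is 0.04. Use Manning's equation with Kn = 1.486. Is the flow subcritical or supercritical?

Flow area A = b·y = 15.4 × 4.03 = 62.06 ft². Wetted perimeter P = b + 2y = 15.4 + 2×4.03 = 23.46 ft.
Hydraulic radius R = A/P = 62.06/23.46 = 2.645 ft.
V = (1.486/n) R^(2/3) √S = (1.486/0.04) × 2.645^(2/3) × √0.048 = 15.57 ft/s. Hydraulic depth D_h = A/T = 62.06/15.4 = 4.03 ft.
Froude number Fr = V/√(g·D_h) = 15.57/√(32.2×4.03) = 1.37, which is greater than 1, so the flow is supercritical.

supercritical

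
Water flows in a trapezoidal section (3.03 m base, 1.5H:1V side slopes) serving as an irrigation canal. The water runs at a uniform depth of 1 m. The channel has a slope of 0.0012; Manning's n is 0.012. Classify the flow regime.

subcritical

With bottom width b = 3.03 m and side slope z = 1.5: A = (b + zy)y = (3.03 + 1.5×1)×1 = 4.53 m²; P = b + 2y√(1+z²) = 3.03 + 2×1×1.803 = 6.636 m.
Hydraulic radius R = A/P = 4.53/6.636 = 0.6827 m.
V = (1/n) R^(2/3) √S = (1/0.012) × 0.6827^(2/3) × √0.0012 = 2.238 m/s. Hydraulic depth D_h = A/T = 4.53/6.03 = 0.7512 m.
Froude number Fr = V/√(g·D_h) = 2.238/√(9.81×0.7512) = 0.824, which is less than 1, so the flow is subcritical.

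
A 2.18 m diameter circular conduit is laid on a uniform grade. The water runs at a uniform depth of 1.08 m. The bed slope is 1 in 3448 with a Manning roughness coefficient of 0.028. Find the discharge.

For a circular section of diameter D = 2.18 m at depth y = 1.08 m, the central angle is θ = 2 arccos(1 − 2y/D) = 3.123 rad. Then A = (D²/8)(θ − sin θ) = 1.844 m² and P = Dθ/2 = 3.404 m.
Hydraulic radius R = A/P = 1.844/3.404 = 0.5418 m.
Manning's equation: Q = (1/n) A R^(2/3) S^(1/2) = (1/0.028) × 1.844 × 0.5418^(2/3) × 0.00029^(1/2) = 0.746 m³/s.

Q = 0.746 m³/s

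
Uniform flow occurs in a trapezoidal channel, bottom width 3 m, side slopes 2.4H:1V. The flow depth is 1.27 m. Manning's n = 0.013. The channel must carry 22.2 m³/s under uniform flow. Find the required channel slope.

S = 0.0019

With bottom width b = 3 m and side slope z = 2.4: A = (b + zy)y = (3 + 2.4×1.27)×1.27 = 7.681 m²; P = b + 2y√(1+z²) = 3 + 2×1.27×2.6 = 9.604 m.
Hydraulic radius R = A/P = 7.681/9.604 = 0.7998 m.
From Manning's equation, S = [nQ / (1 A R^(2/3))]² = [0.013 × 22.2 / (1 × 7.681 × 0.7998^(2/3))]² = 0.0019.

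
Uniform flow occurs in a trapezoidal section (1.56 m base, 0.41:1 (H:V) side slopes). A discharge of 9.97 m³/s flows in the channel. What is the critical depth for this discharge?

At critical depth, Q² T / (g A³) = 1, i.e. A³/T = Q²/g = 9.97²/9.81 = 10.13.
At y = 1.74 m: A³/T = 20.72 — over.
At y = 1 m: A³/T = 3.212 — short.
At y = 1.41 m: A³/T = 10.09 — matches.

y_c = 1.41 m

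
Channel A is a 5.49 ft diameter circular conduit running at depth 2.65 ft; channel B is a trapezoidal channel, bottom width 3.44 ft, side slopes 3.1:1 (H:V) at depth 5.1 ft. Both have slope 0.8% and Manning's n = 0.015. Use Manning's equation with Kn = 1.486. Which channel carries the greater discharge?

channel B

Channel A: For a circular section of diameter D = 5.49 ft at depth y = 2.65 ft, the central angle is θ = 2 arccos(1 − 2y/D) = 3.072 rad. Then A = (D²/8)(θ − sin θ) = 11.31 ft² and P = Dθ/2 = 8.434 ft. Hydraulic radius R = A/P = 11.31/8.434 = 1.342 ft. Q_A = (1.486/0.015)·11.31·1.342^(2/3)·√0.008 = 122 ft³/s.
Channel B: With bottom width b = 3.44 ft and side slope z = 3.1: A = (b + zy)y = (3.44 + 3.1×5.1)×5.1 = 98.17 ft²; P = b + 2y√(1+z²) = 3.44 + 2×5.1×3.257 = 36.66 ft. Hydraulic radius R = A/P = 98.17/36.66 = 2.678 ft. Q_B = (1.486/0.015)·98.17·2.678^(2/3)·√0.008 = 1677 ft³/s.
Q_A = 122 ft³/s vs Q_B = 1677 ft³/s, so channel B carries more.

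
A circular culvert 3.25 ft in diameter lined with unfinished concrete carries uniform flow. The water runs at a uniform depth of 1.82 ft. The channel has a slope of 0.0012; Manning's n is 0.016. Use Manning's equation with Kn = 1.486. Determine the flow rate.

Q = 14 ft³/s

For a circular section of diameter D = 3.25 ft at depth y = 1.82 ft, the central angle is θ = 2 arccos(1 − 2y/D) = 3.382 rad. Then A = (D²/8)(θ − sin θ) = 4.78 ft² and P = Dθ/2 = 5.496 ft.
Hydraulic radius R = A/P = 4.78/5.496 = 0.8697 ft.
Manning's equation: Q = (1.486/n) A R^(2/3) S^(1/2) = (1.486/0.016) × 4.78 × 0.8697^(2/3) × 0.0012^(1/2) = 14 ft³/s.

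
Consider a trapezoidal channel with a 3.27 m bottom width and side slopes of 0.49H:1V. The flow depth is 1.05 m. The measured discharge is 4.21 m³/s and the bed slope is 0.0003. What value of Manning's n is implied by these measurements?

With bottom width b = 3.27 m and side slope z = 0.49: A = (b + zy)y = (3.27 + 0.49×1.05)×1.05 = 3.974 m²; P = b + 2y√(1+z²) = 3.27 + 2×1.05×1.114 = 5.609 m.
Hydraulic radius R = A/P = 3.974/5.609 = 0.7085 m.
Rearranging Manning's equation: n = (1/Q) A R^(2/3) S^(1/2) = (1/4.21) × 3.974 × 0.7085^(2/3) × √0.0003 = 0.013.

n = 0.013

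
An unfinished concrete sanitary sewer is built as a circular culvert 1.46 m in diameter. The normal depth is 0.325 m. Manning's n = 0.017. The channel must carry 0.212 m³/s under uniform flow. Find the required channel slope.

S = 0.0015

For a circular section of diameter D = 1.46 m at depth y = 0.325 m, the central angle is θ = 2 arccos(1 − 2y/D) = 1.965 rad. Then A = (D²/8)(θ − sin θ) = 0.2777 m² and P = Dθ/2 = 1.435 m.
Hydraulic radius R = A/P = 0.2777/1.435 = 0.1936 m.
From Manning's equation, S = [nQ / (1 A R^(2/3))]² = [0.017 × 0.212 / (1 × 0.2777 × 0.1936^(2/3))]² = 0.0015.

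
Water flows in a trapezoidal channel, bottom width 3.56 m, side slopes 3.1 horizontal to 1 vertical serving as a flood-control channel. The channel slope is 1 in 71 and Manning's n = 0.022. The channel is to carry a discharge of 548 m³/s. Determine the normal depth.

Manning's equation rearranged: A R^(2/3) = nQ / (1·√S) = 0.022 × 548 / (√0.01408) = 101.6.
At y = 4.33 m: A R^(2/3) = 128.7 — over.
At y = 2.69 m: A R^(2/3) = 42.28 — short.
At y = 3.92 m: A R^(2/3) = 101.5 — matches.

y_n = 3.92 m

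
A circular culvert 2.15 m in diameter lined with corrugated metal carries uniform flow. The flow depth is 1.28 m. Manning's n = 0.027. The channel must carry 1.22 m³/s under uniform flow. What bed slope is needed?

S = 0.000427

For a circular section of diameter D = 2.15 m at depth y = 1.28 m, the central angle is θ = 2 arccos(1 − 2y/D) = 3.525 rad. Then A = (D²/8)(θ − sin θ) = 2.253 m² and P = Dθ/2 = 3.79 m.
Hydraulic radius R = A/P = 2.253/3.79 = 0.5946 m.
From Manning's equation, S = [nQ / (1 A R^(2/3))]² = [0.027 × 1.22 / (1 × 2.253 × 0.5946^(2/3))]² = 0.000427.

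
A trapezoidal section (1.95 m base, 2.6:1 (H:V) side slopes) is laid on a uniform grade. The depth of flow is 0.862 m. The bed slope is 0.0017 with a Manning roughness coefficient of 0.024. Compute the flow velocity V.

With bottom width b = 1.95 m and side slope z = 2.6: A = (b + zy)y = (1.95 + 2.6×0.862)×0.862 = 3.613 m²; P = b + 2y√(1+z²) = 1.95 + 2×0.862×2.786 = 6.753 m.
Hydraulic radius R = A/P = 3.613/6.753 = 0.535 m.
From Manning's equation, V = (1/n) R^(2/3) S^(1/2) = (1/0.024) × 0.535^(2/3) × 0.0017^(1/2) = 1.13 m/s.

V = 1.13 m/s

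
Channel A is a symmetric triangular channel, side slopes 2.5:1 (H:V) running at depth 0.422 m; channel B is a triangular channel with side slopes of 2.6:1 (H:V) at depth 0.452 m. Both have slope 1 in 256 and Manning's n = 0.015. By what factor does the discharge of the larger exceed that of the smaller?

Channel A: For a triangular section with side slope z = 2.5: A = zy² = 2.5×0.422² = 0.4452 m²; P = 2y√(1+z²) = 2×0.422×2.693 = 2.273 m. Hydraulic radius R = A/P = 0.4452/2.273 = 0.1959 m. Q_A = (1/0.015)·0.4452·0.1959^(2/3)·√0.003906 = 0.6257 m³/s.
Channel B: For a triangular section with side slope z = 2.6: A = zy² = 2.6×0.452² = 0.5312 m²; P = 2y√(1+z²) = 2×0.452×2.786 = 2.518 m. Hydraulic radius R = A/P = 0.5312/2.518 = 0.2109 m. Q_B = (1/0.015)·0.5312·0.2109^(2/3)·√0.003906 = 0.7843 m³/s.
The larger discharge is 0.7843 m³/s and the smaller is 0.6257 m³/s; the ratio is 1.25.

1.25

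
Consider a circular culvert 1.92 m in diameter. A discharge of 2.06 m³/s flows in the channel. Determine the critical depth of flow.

y_c = 0.685 m

At critical depth, Q² T / (g A³) = 1, i.e. A³/T = Q²/g = 2.06²/9.81 = 0.4326.
Trying y = 0.794 m: A³/T = 0.7641 — too large.
Trying y = 0.685 m: A³/T = 0.433 — matches.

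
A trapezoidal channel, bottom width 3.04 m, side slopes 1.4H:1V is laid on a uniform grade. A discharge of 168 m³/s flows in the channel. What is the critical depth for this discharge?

At critical depth, Q² T / (g A³) = 1, i.e. A³/T = Q²/g = 168²/9.81 = 2877.
Try y = 3.03 m: A³/T = 932.1 — short.
Try y = 3.99 m: A³/T = 2869 — ≈ 2877.

y_c = 3.99 m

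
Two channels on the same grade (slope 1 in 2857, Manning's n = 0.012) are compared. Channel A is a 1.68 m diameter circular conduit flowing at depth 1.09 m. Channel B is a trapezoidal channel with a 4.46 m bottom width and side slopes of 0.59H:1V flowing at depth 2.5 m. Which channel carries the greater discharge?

channel B

Channel A: For a circular section of diameter D = 1.68 m at depth y = 1.09 m, the central angle is θ = 2 arccos(1 − 2y/D) = 3.746 rad. Then A = (D²/8)(θ − sin θ) = 1.522 m² and P = Dθ/2 = 3.147 m. Hydraulic radius R = A/P = 1.522/3.147 = 0.4837 m. Q_A = (1/0.012)·1.522·0.4837^(2/3)·√0.00035 = 1.462 m³/s.
Channel B: With bottom width b = 4.46 m and side slope z = 0.59: A = (b + zy)y = (4.46 + 0.59×2.5)×2.5 = 14.84 m²; P = b + 2y√(1+z²) = 4.46 + 2×2.5×1.161 = 10.27 m. Hydraulic radius R = A/P = 14.84/10.27 = 1.445 m. Q_B = (1/0.012)·14.84·1.445^(2/3)·√0.00035 = 29.57 m³/s.
Q_A = 1.462 m³/s vs Q_B = 29.57 m³/s, so channel B carries more.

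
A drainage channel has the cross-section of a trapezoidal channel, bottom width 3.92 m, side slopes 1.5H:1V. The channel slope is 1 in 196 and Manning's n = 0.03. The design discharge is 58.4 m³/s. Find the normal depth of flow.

y_n = 2.48 m

Manning's equation rearranged: A R^(2/3) = nQ / (1·√S) = 0.03 × 58.4 / (√0.005102) = 24.53.
Trying y = 1.7 m: A R^(2/3) = 11.68 — low.
Trying y = 2.84 m: A R^(2/3) = 32.32 — high.
Trying y = 2.48 m: A R^(2/3) = 24.53 — close enough.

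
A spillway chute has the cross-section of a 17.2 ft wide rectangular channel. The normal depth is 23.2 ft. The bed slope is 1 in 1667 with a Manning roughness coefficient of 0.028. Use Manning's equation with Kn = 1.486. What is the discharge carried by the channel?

Flow area A = b·y = 17.2 × 23.2 = 399 ft². Wetted perimeter P = b + 2y = 17.2 + 2×23.2 = 63.6 ft.
Hydraulic radius R = A/P = 399/63.6 = 6.274 ft.
Manning's equation: Q = (1.486/n) A R^(2/3) S^(1/2) = (1.486/0.028) × 399 × 6.274^(2/3) × 0.0005999^(1/2) = 1760 ft³/s.

Q = 1760 ft³/s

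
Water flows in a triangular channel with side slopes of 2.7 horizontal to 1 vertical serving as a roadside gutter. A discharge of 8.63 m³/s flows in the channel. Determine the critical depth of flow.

y_c = 1.16 m

At critical depth, Q² T / (g A³) = 1, i.e. A³/T = Q²/g = 8.63²/9.81 = 7.592.
Trying y = 1.31 m: A³/T = 14.06 — over.
Trying y = 1.02 m: A³/T = 4.024 — short.
Trying y = 1.16 m: A³/T = 7.656 — matches.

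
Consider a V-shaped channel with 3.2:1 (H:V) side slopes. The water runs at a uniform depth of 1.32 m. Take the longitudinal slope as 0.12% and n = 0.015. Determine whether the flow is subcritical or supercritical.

subcritical

For a triangular section with side slope z = 3.2: A = zy² = 3.2×1.32² = 5.576 m²; P = 2y√(1+z²) = 2×1.32×3.353 = 8.851 m.
Hydraulic radius R = A/P = 5.576/8.851 = 0.63 m.
V = (1/n) R^(2/3) √S = (1/0.015) × 0.63^(2/3) × √0.0012 = 1.697 m/s. Hydraulic depth D_h = A/T = 5.576/8.448 = 0.66 m.
Froude number Fr = V/√(g·D_h) = 1.697/√(9.81×0.66) = 0.667, which is less than 1, so the flow is subcritical.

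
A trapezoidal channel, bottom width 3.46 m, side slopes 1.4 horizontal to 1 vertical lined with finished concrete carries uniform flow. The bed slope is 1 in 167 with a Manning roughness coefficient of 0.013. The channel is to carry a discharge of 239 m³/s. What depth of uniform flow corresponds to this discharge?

Manning's equation rearranged: A R^(2/3) = nQ / (1·√S) = 0.013 × 239 / (√0.005988) = 40.15.
At y = 4.01 m: A R^(2/3) = 59.83 — high.
At y = 2.53 m: A R^(2/3) = 22.76 — low.
At y = 3.33 m: A R^(2/3) = 40.21 — matches.

y_n = 3.33 m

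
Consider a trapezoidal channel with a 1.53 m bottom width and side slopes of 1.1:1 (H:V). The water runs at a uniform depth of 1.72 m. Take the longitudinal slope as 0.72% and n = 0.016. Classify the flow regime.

With bottom width b = 1.53 m and side slope z = 1.1: A = (b + zy)y = (1.53 + 1.1×1.72)×1.72 = 5.886 m²; P = b + 2y√(1+z²) = 1.53 + 2×1.72×1.487 = 6.644 m.
Hydraulic radius R = A/P = 5.886/6.644 = 0.8859 m.
V = (1/n) R^(2/3) √S = (1/0.016) × 0.8859^(2/3) × √0.0072 = 4.892 m/s. Hydraulic depth D_h = A/T = 5.886/5.314 = 1.108 m.
Froude number Fr = V/√(g·D_h) = 4.892/√(9.81×1.108) = 1.48, which is greater than 1, so the flow is supercritical.

supercritical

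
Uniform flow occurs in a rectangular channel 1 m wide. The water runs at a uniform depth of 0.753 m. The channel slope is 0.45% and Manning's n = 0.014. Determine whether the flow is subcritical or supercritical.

Flow area A = b·y = 1 × 0.753 = 0.753 m². Wetted perimeter P = b + 2y = 1 + 2×0.753 = 2.506 m.
Hydraulic radius R = A/P = 0.753/2.506 = 0.3005 m.
V = (1/n) R^(2/3) √S = (1/0.014) × 0.3005^(2/3) × √0.0045 = 2.15 m/s. Hydraulic depth D_h = A/T = 0.753/1 = 0.753 m.
Froude number Fr = V/√(g·D_h) = 2.15/√(9.81×0.753) = 0.791, which is less than 1, so the flow is subcritical.

subcritical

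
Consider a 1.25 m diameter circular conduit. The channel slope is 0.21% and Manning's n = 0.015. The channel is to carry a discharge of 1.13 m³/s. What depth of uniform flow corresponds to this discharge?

y_n = 0.737 m

Manning's equation rearranged: A R^(2/3) = nQ / (1·√S) = 0.015 × 1.13 / (√0.0021) = 0.3699.
At y = 0.876 m: A R^(2/3) = 0.4738 — too large.
At y = 0.616 m: A R^(2/3) = 0.2757 — too small.
At y = 0.737 m: A R^(2/3) = 0.3696 — ≈ 0.3699.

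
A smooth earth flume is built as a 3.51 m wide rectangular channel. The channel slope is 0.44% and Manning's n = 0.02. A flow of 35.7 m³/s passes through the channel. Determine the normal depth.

y_n = 2.89 m

Manning's equation rearranged: A R^(2/3) = nQ / (1·√S) = 0.02 × 35.7 / (√0.0044) = 10.76.
At y = 3.57 m: A R^(2/3) = 13.97 — too large.
At y = 2.33 m: A R^(2/3) = 8.184 — too small.
At y = 2.89 m: A R^(2/3) = 10.76 — ≈ 10.76.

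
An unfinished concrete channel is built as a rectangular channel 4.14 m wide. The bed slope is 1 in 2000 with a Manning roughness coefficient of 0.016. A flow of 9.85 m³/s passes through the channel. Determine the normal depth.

y_n = 1.76 m

Manning's equation rearranged: A R^(2/3) = nQ / (1·√S) = 0.016 × 9.85 / (√0.0005) = 7.048.
Try y = 1.95 m: A R^(2/3) = 8.095 — over.
Try y = 1.33 m: A R^(2/3) = 4.784 — short.
Try y = 1.76 m: A R^(2/3) = 7.048 — matches.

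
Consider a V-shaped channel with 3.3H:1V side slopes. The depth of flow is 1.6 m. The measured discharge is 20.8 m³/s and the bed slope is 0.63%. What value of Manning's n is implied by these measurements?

n = 0.027

For a triangular section with side slope z = 3.3: A = zy² = 3.3×1.6² = 8.448 m²; P = 2y√(1+z²) = 2×1.6×3.448 = 11.03 m.
Hydraulic radius R = A/P = 8.448/11.03 = 0.7656 m.
Rearranging Manning's equation: n = (1/Q) A R^(2/3) S^(1/2) = (1/20.8) × 8.448 × 0.7656^(2/3) × √0.0063 = 0.027.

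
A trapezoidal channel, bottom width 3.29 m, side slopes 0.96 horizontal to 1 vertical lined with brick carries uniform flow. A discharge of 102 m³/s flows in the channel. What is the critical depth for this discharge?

y_c = 3.35 m

At critical depth, Q² T / (g A³) = 1, i.e. A³/T = Q²/g = 102²/9.81 = 1061.
Trying y = 4.02 m: A³/T = 2156 — high.
Trying y = 2.73 m: A³/T = 492.5 — low.
Trying y = 3.35 m: A³/T = 1065 — close enough.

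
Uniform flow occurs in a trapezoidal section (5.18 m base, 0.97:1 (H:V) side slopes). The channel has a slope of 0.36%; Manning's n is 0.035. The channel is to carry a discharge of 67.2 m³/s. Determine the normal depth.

y_n = 3.15 m

Manning's equation rearranged: A R^(2/3) = nQ / (1·√S) = 0.035 × 67.2 / (√0.0036) = 39.2.
Trying y = 2.66 m: A R^(2/3) = 28.7 — short.
Trying y = 3.44 m: A R^(2/3) = 46.26 — over.
Trying y = 3.15 m: A R^(2/3) = 39.22 — ≈ 39.2.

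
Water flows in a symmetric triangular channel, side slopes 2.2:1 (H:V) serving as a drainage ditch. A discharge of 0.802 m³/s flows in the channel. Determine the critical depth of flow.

y_c = 0.486 m

At critical depth, Q² T / (g A³) = 1, i.e. A³/T = Q²/g = 0.802²/9.81 = 0.06557.
Try y = 0.609 m: A³/T = 0.2027 — over.
Try y = 0.394 m: A³/T = 0.02298 — short.
Try y = 0.486 m: A³/T = 0.06561 — matches.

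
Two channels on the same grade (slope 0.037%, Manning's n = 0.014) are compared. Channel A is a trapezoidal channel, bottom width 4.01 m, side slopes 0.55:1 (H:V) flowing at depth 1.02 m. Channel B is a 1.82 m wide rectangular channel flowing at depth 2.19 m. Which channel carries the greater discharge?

Channel A: With bottom width b = 4.01 m and side slope z = 0.55: A = (b + zy)y = (4.01 + 0.55×1.02)×1.02 = 4.662 m²; P = b + 2y√(1+z²) = 4.01 + 2×1.02×1.141 = 6.338 m. Hydraulic radius R = A/P = 4.662/6.338 = 0.7356 m. Q_A = (1/0.014)·4.662·0.7356^(2/3)·√0.00037 = 5.22 m³/s.
Channel B: Flow area A = b·y = 1.82 × 2.19 = 3.986 m². Wetted perimeter P = b + 2y = 1.82 + 2×2.19 = 6.2 m. Hydraulic radius R = A/P = 3.986/6.2 = 0.6429 m. Q_B = (1/0.014)·3.986·0.6429^(2/3)·√0.00037 = 4.079 m³/s.
Q_A = 5.22 m³/s vs Q_B = 4.079 m³/s, so channel A carries more.

channel A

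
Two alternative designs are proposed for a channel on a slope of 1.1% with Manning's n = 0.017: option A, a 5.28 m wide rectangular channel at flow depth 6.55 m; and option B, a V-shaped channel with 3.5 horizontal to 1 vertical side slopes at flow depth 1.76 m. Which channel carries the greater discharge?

Channel A: Flow area A = b·y = 5.28 × 6.55 = 34.58 m². Wetted perimeter P = b + 2y = 5.28 + 2×6.55 = 18.38 m. Hydraulic radius R = A/P = 34.58/18.38 = 1.882 m. Q_A = (1/0.017)·34.58·1.882^(2/3)·√0.011 = 325.2 m³/s.
Channel B: For a triangular section with side slope z = 3.5: A = zy² = 3.5×1.76² = 10.84 m²; P = 2y√(1+z²) = 2×1.76×3.64 = 12.81 m. Hydraulic radius R = A/P = 10.84/12.81 = 0.8461 m. Q_B = (1/0.017)·10.84·0.8461^(2/3)·√0.011 = 59.84 m³/s.
Q_A = 325.2 m³/s vs Q_B = 59.84 m³/s, so channel A carries more.

channel A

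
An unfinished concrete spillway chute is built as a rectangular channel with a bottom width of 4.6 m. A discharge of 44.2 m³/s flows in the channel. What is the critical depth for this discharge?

y_c = 2.11 m

For a rectangular channel, critical depth y_c = (q²/g)^(1/3) where q = Q/b = 44.2/4.6 = 9.609 m²/s.
So y_c = (9.609²/9.81)^(1/3) = 2.11 m.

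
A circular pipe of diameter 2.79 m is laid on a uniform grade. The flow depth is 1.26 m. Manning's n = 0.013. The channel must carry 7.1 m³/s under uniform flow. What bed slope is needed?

S = 0.0021

For a circular section of diameter D = 2.79 m at depth y = 1.26 m, the central angle is θ = 2 arccos(1 − 2y/D) = 2.948 rad. Then A = (D²/8)(θ − sin θ) = 2.681 m² and P = Dθ/2 = 4.112 m.
Hydraulic radius R = A/P = 2.681/4.112 = 0.6519 m.
From Manning's equation, S = [nQ / (1 A R^(2/3))]² = [0.013 × 7.1 / (1 × 2.681 × 0.6519^(2/3))]² = 0.0021.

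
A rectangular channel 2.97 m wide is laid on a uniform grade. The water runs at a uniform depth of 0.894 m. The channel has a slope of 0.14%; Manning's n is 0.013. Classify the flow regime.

Flow area A = b·y = 2.97 × 0.894 = 2.655 m². Wetted perimeter P = b + 2y = 2.97 + 2×0.894 = 4.758 m.
Hydraulic radius R = A/P = 2.655/4.758 = 0.558 m.
V = (1/n) R^(2/3) √S = (1/0.013) × 0.558^(2/3) × √0.0014 = 1.951 m/s. Hydraulic depth D_h = A/T = 2.655/2.97 = 0.894 m.
Froude number Fr = V/√(g·D_h) = 1.951/√(9.81×0.894) = 0.659, which is less than 1, so the flow is subcritical.

subcritical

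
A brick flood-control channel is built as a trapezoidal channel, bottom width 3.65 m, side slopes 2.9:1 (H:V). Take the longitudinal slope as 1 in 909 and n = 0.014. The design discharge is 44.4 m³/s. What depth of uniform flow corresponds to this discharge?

Manning's equation rearranged: A R^(2/3) = nQ / (1·√S) = 0.014 × 44.4 / (√0.0011) = 18.74.
Trying y = 2.33 m: A R^(2/3) = 29.64 — over.
Trying y = 1.66 m: A R^(2/3) = 14.2 — short.
Trying y = 1.89 m: A R^(2/3) = 18.74 — ≈ 18.74.

y_n = 1.89 m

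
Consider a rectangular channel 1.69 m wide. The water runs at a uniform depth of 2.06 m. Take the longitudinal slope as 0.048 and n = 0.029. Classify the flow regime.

Flow area A = b·y = 1.69 × 2.06 = 3.481 m². Wetted perimeter P = b + 2y = 1.69 + 2×2.06 = 5.81 m.
Hydraulic radius R = A/P = 3.481/5.81 = 0.5992 m.
V = (1/n) R^(2/3) √S = (1/0.029) × 0.5992^(2/3) × √0.048 = 5.37 m/s. Hydraulic depth D_h = A/T = 3.481/1.69 = 2.06 m.
Froude number Fr = V/√(g·D_h) = 5.37/√(9.81×2.06) = 1.19, which is greater than 1, so the flow is supercritical.

supercritical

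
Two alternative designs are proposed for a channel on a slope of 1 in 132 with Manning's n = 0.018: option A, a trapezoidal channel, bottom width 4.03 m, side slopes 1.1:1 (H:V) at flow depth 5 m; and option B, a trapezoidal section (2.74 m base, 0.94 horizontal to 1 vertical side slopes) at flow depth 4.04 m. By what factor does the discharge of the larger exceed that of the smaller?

2.17

Channel A: With bottom width b = 4.03 m and side slope z = 1.1: A = (b + zy)y = (4.03 + 1.1×5)×5 = 47.65 m²; P = b + 2y√(1+z²) = 4.03 + 2×5×1.487 = 18.9 m. Hydraulic radius R = A/P = 47.65/18.9 = 2.522 m. Q_A = (1/0.018)·47.65·2.522^(2/3)·√0.007576 = 426.9 m³/s.
Channel B: With bottom width b = 2.74 m and side slope z = 0.94: A = (b + zy)y = (2.74 + 0.94×4.04)×4.04 = 26.41 m²; P = b + 2y√(1+z²) = 2.74 + 2×4.04×1.372 = 13.83 m. Hydraulic radius R = A/P = 26.41/13.83 = 1.91 m. Q_B = (1/0.018)·26.41·1.91^(2/3)·√0.007576 = 196.6 m³/s.
The larger discharge is 426.9 m³/s and the smaller is 196.6 m³/s; the ratio is 2.17.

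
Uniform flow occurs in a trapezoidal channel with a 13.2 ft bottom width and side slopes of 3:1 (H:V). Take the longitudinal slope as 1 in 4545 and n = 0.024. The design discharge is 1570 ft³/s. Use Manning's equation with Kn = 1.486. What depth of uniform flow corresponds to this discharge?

y_n = 11 ft

Manning's equation rearranged: A R^(2/3) = nQ / (1.486·√S) = 0.024 × 1570 / (1.486 × √0.00022) = 1709.
At y = 9.43 ft: A R^(2/3) = 1200 — too small.
At y = 11 ft: A R^(2/3) = 1704 — ≈ 1709.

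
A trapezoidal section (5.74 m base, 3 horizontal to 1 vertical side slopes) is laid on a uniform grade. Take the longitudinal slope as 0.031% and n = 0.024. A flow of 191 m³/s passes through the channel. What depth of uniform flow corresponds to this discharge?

Manning's equation rearranged: A R^(2/3) = nQ / (1·√S) = 0.024 × 191 / (√0.00031) = 260.4.
At y = 7.03 m: A R^(2/3) = 455.8 — too large.
At y = 4.71 m: A R^(2/3) = 178.5 — too small.
At y = 5.54 m: A R^(2/3) = 259.8 — matches.

y_n = 5.54 m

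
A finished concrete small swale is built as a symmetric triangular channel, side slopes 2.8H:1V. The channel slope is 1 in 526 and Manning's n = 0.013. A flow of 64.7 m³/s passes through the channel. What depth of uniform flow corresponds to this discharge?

Manning's equation rearranged: A R^(2/3) = nQ / (1·√S) = 0.013 × 64.7 / (√0.001901) = 19.29.
At y = 1.89 m: A R^(2/3) = 9.254 — low.
At y = 3.04 m: A R^(2/3) = 32.87 — high.
At y = 2.49 m: A R^(2/3) = 19.3 — ≈ 19.29.

y_n = 2.49 m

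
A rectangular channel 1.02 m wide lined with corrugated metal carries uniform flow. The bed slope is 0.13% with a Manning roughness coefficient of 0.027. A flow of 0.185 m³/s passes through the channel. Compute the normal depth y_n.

y_n = 0.377 m

Manning's equation rearranged: A R^(2/3) = nQ / (1·√S) = 0.027 × 0.185 / (√0.0013) = 0.1385.
At y = 0.334 m: A R^(2/3) = 0.1172 — short.
At y = 0.377 m: A R^(2/3) = 0.1388 — ≈ 0.1385.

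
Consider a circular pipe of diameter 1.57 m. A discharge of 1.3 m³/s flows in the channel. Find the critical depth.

At critical depth, Q² T / (g A³) = 1, i.e. A³/T = Q²/g = 1.3²/9.81 = 0.1723.
At y = 0.468 m: A³/T = 0.07901 — too small.
At y = 0.699 m: A³/T = 0.3707 — too large.
At y = 0.573 m: A³/T = 0.1728 — ≈ 0.1723.

y_c = 0.573 m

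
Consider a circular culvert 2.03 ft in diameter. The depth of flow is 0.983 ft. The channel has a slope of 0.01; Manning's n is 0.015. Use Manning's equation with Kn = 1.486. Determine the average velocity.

For a circular section of diameter D = 2.03 ft at depth y = 0.983 ft, the central angle is θ = 2 arccos(1 − 2y/D) = 3.079 rad. Then A = (D²/8)(θ − sin θ) = 1.553 ft² and P = Dθ/2 = 3.125 ft.
Hydraulic radius R = A/P = 1.553/3.125 = 0.4971 ft.
From Manning's equation, V = (1.486/n) R^(2/3) S^(1/2) = (1.486/0.015) × 0.4971^(2/3) × 0.01^(1/2) = 6.22 ft/s.

V = 6.22 ft/s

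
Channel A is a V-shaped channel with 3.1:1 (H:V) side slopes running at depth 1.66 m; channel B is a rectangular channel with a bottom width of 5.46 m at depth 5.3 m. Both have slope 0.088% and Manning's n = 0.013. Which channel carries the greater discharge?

channel B

Channel A: For a triangular section with side slope z = 3.1: A = zy² = 3.1×1.66² = 8.542 m²; P = 2y√(1+z²) = 2×1.66×3.257 = 10.81 m. Hydraulic radius R = A/P = 8.542/10.81 = 0.7899 m. Q_A = (1/0.013)·8.542·0.7899^(2/3)·√0.00088 = 16.66 m³/s.
Channel B: Flow area A = b·y = 5.46 × 5.3 = 28.94 m². Wetted perimeter P = b + 2y = 5.46 + 2×5.3 = 16.06 m. Hydraulic radius R = A/P = 28.94/16.06 = 1.802 m. Q_B = (1/0.013)·28.94·1.802^(2/3)·√0.00088 = 97.78 m³/s.
Q_A = 16.66 m³/s vs Q_B = 97.78 m³/s, so channel B carries more.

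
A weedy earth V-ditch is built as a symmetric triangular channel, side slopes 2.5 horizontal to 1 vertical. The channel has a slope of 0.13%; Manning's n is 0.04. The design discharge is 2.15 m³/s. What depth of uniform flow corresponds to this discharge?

Manning's equation rearranged: A R^(2/3) = nQ / (1·√S) = 0.04 × 2.15 / (√0.0013) = 2.385.
Trying y = 1.29 m: A R^(2/3) = 2.956 — too large.
Trying y = 0.894 m: A R^(2/3) = 1.112 — too small.
Trying y = 1.19 m: A R^(2/3) = 2.384 — matches.

y_n = 1.19 m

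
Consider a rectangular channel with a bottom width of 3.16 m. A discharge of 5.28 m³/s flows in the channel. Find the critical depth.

y_c = 0.658 m

For a rectangular channel, critical depth y_c = (q²/g)^(1/3) where q = Q/b = 5.28/3.16 = 1.671 m²/s.
So y_c = (1.671²/9.81)^(1/3) = 0.658 m.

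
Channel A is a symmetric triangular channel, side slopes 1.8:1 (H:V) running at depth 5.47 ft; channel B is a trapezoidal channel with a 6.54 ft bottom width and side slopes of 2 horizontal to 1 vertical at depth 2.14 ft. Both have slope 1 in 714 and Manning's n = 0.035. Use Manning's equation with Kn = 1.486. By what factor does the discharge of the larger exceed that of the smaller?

Channel A: For a triangular section with side slope z = 1.8: A = zy² = 1.8×5.47² = 53.86 ft²; P = 2y√(1+z²) = 2×5.47×2.059 = 22.53 ft. Hydraulic radius R = A/P = 53.86/22.53 = 2.391 ft. Q_A = (1.486/0.035)·53.86·2.391^(2/3)·√0.001401 = 153 ft³/s.
Channel B: With bottom width b = 6.54 ft and side slope z = 2: A = (b + zy)y = (6.54 + 2×2.14)×2.14 = 23.15 ft²; P = b + 2y√(1+z²) = 6.54 + 2×2.14×2.236 = 16.11 ft. Hydraulic radius R = A/P = 23.15/16.11 = 1.437 ft. Q_B = (1.486/0.035)·23.15·1.437^(2/3)·√0.001401 = 46.86 ft³/s.
The larger discharge is 153 ft³/s and the smaller is 46.86 ft³/s; the ratio is 3.27.

3.27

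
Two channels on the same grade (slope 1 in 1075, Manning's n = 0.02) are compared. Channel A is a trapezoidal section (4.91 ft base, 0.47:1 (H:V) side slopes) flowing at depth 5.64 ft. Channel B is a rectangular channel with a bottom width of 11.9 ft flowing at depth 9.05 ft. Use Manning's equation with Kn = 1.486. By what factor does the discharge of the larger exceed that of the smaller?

3.25

Channel A: With bottom width b = 4.91 ft and side slope z = 0.47: A = (b + zy)y = (4.91 + 0.47×5.64)×5.64 = 42.64 ft²; P = b + 2y√(1+z²) = 4.91 + 2×5.64×1.105 = 17.37 ft. Hydraulic radius R = A/P = 42.64/17.37 = 2.454 ft. Q_A = (1.486/0.02)·42.64·2.454^(2/3)·√0.0009302 = 175.8 ft³/s.
Channel B: Flow area A = b·y = 11.9 × 9.05 = 107.7 ft². Wetted perimeter P = b + 2y = 11.9 + 2×9.05 = 30 ft. Hydraulic radius R = A/P = 107.7/30 = 3.59 ft. Q_B = (1.486/0.02)·107.7·3.59^(2/3)·√0.0009302 = 572.2 ft³/s.
The larger discharge is 572.2 ft³/s and the smaller is 175.8 ft³/s; the ratio is 3.25.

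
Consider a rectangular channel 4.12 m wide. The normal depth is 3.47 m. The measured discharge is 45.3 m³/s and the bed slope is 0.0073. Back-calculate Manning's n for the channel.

Flow area A = b·y = 4.12 × 3.47 = 14.3 m². Wetted perimeter P = b + 2y = 4.12 + 2×3.47 = 11.06 m.
Hydraulic radius R = A/P = 14.3/11.06 = 1.293 m.
Rearranging Manning's equation: n = (1/Q) A R^(2/3) S^(1/2) = (1/45.3) × 14.3 × 1.293^(2/3) × √0.0073 = 0.032.

n = 0.032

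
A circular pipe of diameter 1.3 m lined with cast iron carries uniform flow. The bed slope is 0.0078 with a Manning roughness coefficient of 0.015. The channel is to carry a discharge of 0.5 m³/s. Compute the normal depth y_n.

y_n = 0.323 m

Manning's equation rearranged: A R^(2/3) = nQ / (1·√S) = 0.015 × 0.5 / (√0.0078) = 0.08492.
At y = 0.373 m: A R^(2/3) = 0.1127 — high.
At y = 0.323 m: A R^(2/3) = 0.0849 — close enough.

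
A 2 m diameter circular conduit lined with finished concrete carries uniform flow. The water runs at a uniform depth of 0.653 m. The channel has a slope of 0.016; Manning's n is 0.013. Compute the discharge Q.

For a circular section of diameter D = 2 m at depth y = 0.653 m, the central angle is θ = 2 arccos(1 − 2y/D) = 2.433 rad. Then A = (D²/8)(θ − sin θ) = 0.891 m² and P = Dθ/2 = 2.433 m.
Hydraulic radius R = A/P = 0.891/2.433 = 0.3662 m.
Manning's equation: Q = (1/n) A R^(2/3) S^(1/2) = (1/0.013) × 0.891 × 0.3662^(2/3) × 0.016^(1/2) = 4.44 m³/s.

Q = 4.44 m³/s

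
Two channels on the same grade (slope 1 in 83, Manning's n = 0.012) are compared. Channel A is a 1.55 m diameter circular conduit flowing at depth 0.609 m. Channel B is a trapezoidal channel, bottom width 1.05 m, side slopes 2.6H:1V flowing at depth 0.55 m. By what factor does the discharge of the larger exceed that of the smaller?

Channel A: For a circular section of diameter D = 1.55 m at depth y = 0.609 m, the central angle is θ = 2 arccos(1 − 2y/D) = 2.71 rad. Then A = (D²/8)(θ − sin θ) = 0.6881 m² and P = Dθ/2 = 2.1 m. Hydraulic radius R = A/P = 0.6881/2.1 = 0.3277 m. Q_A = (1/0.012)·0.6881·0.3277^(2/3)·√0.01205 = 2.992 m³/s.
Channel B: With bottom width b = 1.05 m and side slope z = 2.6: A = (b + zy)y = (1.05 + 2.6×0.55)×0.55 = 1.364 m²; P = b + 2y√(1+z²) = 1.05 + 2×0.55×2.786 = 4.114 m. Hydraulic radius R = A/P = 1.364/4.114 = 0.3315 m. Q_B = (1/0.012)·1.364·0.3315^(2/3)·√0.01205 = 5.976 m³/s.
The larger discharge is 5.976 m³/s and the smaller is 2.992 m³/s; the ratio is 2.

2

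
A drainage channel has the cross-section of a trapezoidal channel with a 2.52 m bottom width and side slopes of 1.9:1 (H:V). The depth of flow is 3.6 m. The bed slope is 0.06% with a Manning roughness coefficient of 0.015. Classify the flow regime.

With bottom width b = 2.52 m and side slope z = 1.9: A = (b + zy)y = (2.52 + 1.9×3.6)×3.6 = 33.7 m²; P = b + 2y√(1+z²) = 2.52 + 2×3.6×2.147 = 17.98 m.
Hydraulic radius R = A/P = 33.7/17.98 = 1.874 m.
V = (1/n) R^(2/3) √S = (1/0.015) × 1.874^(2/3) × √0.0006 = 2.482 m/s. Hydraulic depth D_h = A/T = 33.7/16.2 = 2.08 m.
Froude number Fr = V/√(g·D_h) = 2.482/√(9.81×2.08) = 0.55, which is less than 1, so the flow is subcritical.

subcritical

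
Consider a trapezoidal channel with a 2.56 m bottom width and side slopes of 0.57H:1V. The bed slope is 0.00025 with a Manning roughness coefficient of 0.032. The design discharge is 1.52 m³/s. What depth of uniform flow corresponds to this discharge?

Manning's equation rearranged: A R^(2/3) = nQ / (1·√S) = 0.032 × 1.52 / (√0.00025) = 3.076.
Try y = 1.32 m: A R^(2/3) = 3.708 — over.
Try y = 1.03 m: A R^(2/3) = 2.451 — short.
Try y = 1.18 m: A R^(2/3) = 3.073 — ≈ 3.076.

y_n = 1.18 m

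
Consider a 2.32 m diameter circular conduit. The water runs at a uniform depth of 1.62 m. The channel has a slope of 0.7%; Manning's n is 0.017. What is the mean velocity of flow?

V = 3.83 m/s

For a circular section of diameter D = 2.32 m at depth y = 1.62 m, the central angle is θ = 2 arccos(1 − 2y/D) = 3.957 rad. Then A = (D²/8)(θ − sin θ) = 3.152 m² and P = Dθ/2 = 4.59 m.
Hydraulic radius R = A/P = 3.152/4.59 = 0.6867 m.
From Manning's equation, V = (1/n) R^(2/3) S^(1/2) = (1/0.017) × 0.6867^(2/3) × 0.007^(1/2) = 3.83 m/s.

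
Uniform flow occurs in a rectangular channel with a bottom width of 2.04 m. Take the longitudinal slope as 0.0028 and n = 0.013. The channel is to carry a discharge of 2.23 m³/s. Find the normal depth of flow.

Manning's equation rearranged: A R^(2/3) = nQ / (1·√S) = 0.013 × 2.23 / (√0.0028) = 0.5479.
At y = 0.403 m: A R^(2/3) = 0.3593 — too small.
At y = 0.658 m: A R^(2/3) = 0.7287 — too large.
At y = 0.538 m: A R^(2/3) = 0.5474 — ≈ 0.5479.

y_n = 0.538 m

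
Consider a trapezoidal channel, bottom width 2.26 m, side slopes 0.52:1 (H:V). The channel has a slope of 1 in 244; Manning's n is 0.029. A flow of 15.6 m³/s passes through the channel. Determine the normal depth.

y_n = 2.1 m

Manning's equation rearranged: A R^(2/3) = nQ / (1·√S) = 0.029 × 15.6 / (√0.004098) = 7.067.
Try y = 1.58 m: A R^(2/3) = 4.322 — low.
Try y = 2.44 m: A R^(2/3) = 9.228 — high.
Try y = 2.1 m: A R^(2/3) = 7.07 — ≈ 7.067.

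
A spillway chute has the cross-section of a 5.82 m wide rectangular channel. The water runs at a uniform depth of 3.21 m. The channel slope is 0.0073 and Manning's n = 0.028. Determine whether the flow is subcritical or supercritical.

Flow area A = b·y = 5.82 × 3.21 = 18.68 m². Wetted perimeter P = b + 2y = 5.82 + 2×3.21 = 12.24 m.
Hydraulic radius R = A/P = 18.68/12.24 = 1.526 m.
V = (1/n) R^(2/3) √S = (1/0.028) × 1.526^(2/3) × √0.0073 = 4.045 m/s. Hydraulic depth D_h = A/T = 18.68/5.82 = 3.21 m.
Froude number Fr = V/√(g·D_h) = 4.045/√(9.81×3.21) = 0.721, which is less than 1, so the flow is subcritical.

subcritical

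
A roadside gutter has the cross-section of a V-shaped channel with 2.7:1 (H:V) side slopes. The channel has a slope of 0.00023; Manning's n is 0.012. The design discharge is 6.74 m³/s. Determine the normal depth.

y_n = 1.56 m

Manning's equation rearranged: A R^(2/3) = nQ / (1·√S) = 0.012 × 6.74 / (√0.00023) = 5.333.
Try y = 1.06 m: A R^(2/3) = 1.903 — low.
Try y = 1.73 m: A R^(2/3) = 7.028 — high.
Try y = 1.56 m: A R^(2/3) = 5.334 — ≈ 5.333.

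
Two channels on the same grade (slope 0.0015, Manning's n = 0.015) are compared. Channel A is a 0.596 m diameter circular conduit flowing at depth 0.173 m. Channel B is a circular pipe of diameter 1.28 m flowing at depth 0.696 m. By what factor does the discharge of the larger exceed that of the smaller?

24

Channel A: For a circular section of diameter D = 0.596 m at depth y = 0.173 m, the central angle is θ = 2 arccos(1 − 2y/D) = 2.276 rad. Then A = (D²/8)(θ − sin θ) = 0.06724 m² and P = Dθ/2 = 0.6782 m. Hydraulic radius R = A/P = 0.06724/0.6782 = 0.09914 m. Q_A = (1/0.015)·0.06724·0.09914^(2/3)·√0.0015 = 0.03719 m³/s.
Channel B: For a circular section of diameter D = 1.28 m at depth y = 0.696 m, the central angle is θ = 2 arccos(1 − 2y/D) = 3.317 rad. Then A = (D²/8)(θ − sin θ) = 0.715 m² and P = Dθ/2 = 2.123 m. Hydraulic radius R = A/P = 0.715/2.123 = 0.3368 m. Q_B = (1/0.015)·0.715·0.3368^(2/3)·√0.0015 = 0.8937 m³/s.
The larger discharge is 0.8937 m³/s and the smaller is 0.03719 m³/s; the ratio is 24.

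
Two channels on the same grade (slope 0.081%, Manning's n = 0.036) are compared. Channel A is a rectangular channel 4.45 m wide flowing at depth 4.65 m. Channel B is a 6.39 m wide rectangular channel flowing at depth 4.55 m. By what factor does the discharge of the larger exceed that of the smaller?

1.63

Channel A: Flow area A = b·y = 4.45 × 4.65 = 20.69 m². Wetted perimeter P = b + 2y = 4.45 + 2×4.65 = 13.75 m. Hydraulic radius R = A/P = 20.69/13.75 = 1.505 m. Q_A = (1/0.036)·20.69·1.505^(2/3)·√0.00081 = 21.48 m³/s.
Channel B: Flow area A = b·y = 6.39 × 4.55 = 29.07 m². Wetted perimeter P = b + 2y = 6.39 + 2×4.55 = 15.49 m. Hydraulic radius R = A/P = 29.07/15.49 = 1.877 m. Q_B = (1/0.036)·29.07·1.877^(2/3)·√0.00081 = 34.98 m³/s.
The larger discharge is 34.98 m³/s and the smaller is 21.48 m³/s; the ratio is 1.63.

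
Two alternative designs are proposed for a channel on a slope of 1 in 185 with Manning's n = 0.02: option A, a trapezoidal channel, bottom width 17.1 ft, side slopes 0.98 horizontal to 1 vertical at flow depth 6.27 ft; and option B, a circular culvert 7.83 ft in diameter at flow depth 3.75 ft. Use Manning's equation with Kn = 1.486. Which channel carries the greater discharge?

channel A

Channel A: With bottom width b = 17.1 ft and side slope z = 0.98: A = (b + zy)y = (17.1 + 0.98×6.27)×6.27 = 145.7 ft²; P = b + 2y√(1+z²) = 17.1 + 2×6.27×1.4 = 34.66 ft. Hydraulic radius R = A/P = 145.7/34.66 = 4.205 ft. Q_A = (1.486/0.02)·145.7·4.205^(2/3)·√0.005405 = 2074 ft³/s.
Channel B: For a circular section of diameter D = 7.83 ft at depth y = 3.75 ft, the central angle is θ = 2 arccos(1 − 2y/D) = 3.057 rad. Then A = (D²/8)(θ − sin θ) = 22.78 ft² and P = Dθ/2 = 11.97 ft. Hydraulic radius R = A/P = 22.78/11.97 = 1.904 ft. Q_B = (1.486/0.02)·22.78·1.904^(2/3)·√0.005405 = 191.2 ft³/s.
Q_A = 2074 ft³/s vs Q_B = 191.2 ft³/s, so channel A carries more.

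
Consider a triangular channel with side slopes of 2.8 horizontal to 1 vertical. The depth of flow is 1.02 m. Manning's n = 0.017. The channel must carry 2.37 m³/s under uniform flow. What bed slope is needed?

S = 0.000509

For a triangular section with side slope z = 2.8: A = zy² = 2.8×1.02² = 2.913 m²; P = 2y√(1+z²) = 2×1.02×2.973 = 6.065 m.
Hydraulic radius R = A/P = 2.913/6.065 = 0.4803 m.
From Manning's equation, S = [nQ / (1 A R^(2/3))]² = [0.017 × 2.37 / (1 × 2.913 × 0.4803^(2/3))]² = 0.000509.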